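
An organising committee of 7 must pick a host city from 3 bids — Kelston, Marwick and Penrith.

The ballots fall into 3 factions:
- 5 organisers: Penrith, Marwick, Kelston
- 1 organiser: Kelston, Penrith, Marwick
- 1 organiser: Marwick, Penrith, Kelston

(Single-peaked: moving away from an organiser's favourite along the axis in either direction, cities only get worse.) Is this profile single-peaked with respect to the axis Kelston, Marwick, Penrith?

no

Axis positions: Kelston=1, Marwick=2, Penrith=3.
Faction 1 (peak Penrith at position 3): ranking walks positions 3-2-1, expanding outward from the peak — single-peaked.
Faction 2: ranking walks positions 1-3-2; Penrith is ranked above Marwick even though Marwick lies between Penrith and the peak Kelston on the axis — preferences dip and rise again. Not single-peaked.
Faction 3 (peak Marwick at position 2): ranking walks positions 2-3-1, expanding outward from the peak — single-peaked.
Faction 2 violates single-peakedness, so the profile is not single-peaked on this axis.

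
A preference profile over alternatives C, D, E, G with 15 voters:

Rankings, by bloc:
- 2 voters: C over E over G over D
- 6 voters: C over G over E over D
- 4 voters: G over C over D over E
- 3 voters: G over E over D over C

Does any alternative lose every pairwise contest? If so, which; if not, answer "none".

Pairwise majorities:
C vs D: 2+6+4 = 12 for C, 3 for D — C by 12–3.
C vs E: C is ranked higher on 2+6+4 = 12 ballots, E on 3. C wins 12–3.
C vs G: C, 8–7.
D vs E: 4 to 11, E.
D–G: G 15–0.
E vs G: 2 to 13, G.
Only D has no wins; D is the Condorcet loser.

D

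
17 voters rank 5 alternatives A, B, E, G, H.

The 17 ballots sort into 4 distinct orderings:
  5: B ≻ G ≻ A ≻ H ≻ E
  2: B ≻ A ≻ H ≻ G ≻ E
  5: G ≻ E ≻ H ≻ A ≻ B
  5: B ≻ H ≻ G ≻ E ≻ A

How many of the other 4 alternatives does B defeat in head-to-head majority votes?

B against each rival (17 voters):
B vs A: B wins 12–5.
B vs E: B is ranked higher on 5+2+5 = 12 ballots, E on 5. B wins 12–5.
B vs G: B, 12–5.
B vs H: 12 to 5, B.
B beats A, E, G, H — 4 pairwise wins.

4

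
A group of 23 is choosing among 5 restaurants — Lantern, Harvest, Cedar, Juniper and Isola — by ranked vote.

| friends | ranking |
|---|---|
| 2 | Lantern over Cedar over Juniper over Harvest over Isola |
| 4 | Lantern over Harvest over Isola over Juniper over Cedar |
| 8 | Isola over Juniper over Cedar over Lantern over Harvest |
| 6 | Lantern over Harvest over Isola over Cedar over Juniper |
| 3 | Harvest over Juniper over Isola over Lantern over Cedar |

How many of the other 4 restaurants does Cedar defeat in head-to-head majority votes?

0

Cedar against each rival (23 friends):
Cedar vs Lantern: 8 to 15, Lantern.
Cedar vs Harvest: 10 to 13, Harvest.
Cedar vs Juniper: 2+6 = 8 for Cedar, 15 for Juniper — Juniper by 15–8.
Cedar–Isola: Isola 21–2.
Cedar beats no one; loses to Lantern, Harvest, Juniper, Isola — 0 pairwise wins.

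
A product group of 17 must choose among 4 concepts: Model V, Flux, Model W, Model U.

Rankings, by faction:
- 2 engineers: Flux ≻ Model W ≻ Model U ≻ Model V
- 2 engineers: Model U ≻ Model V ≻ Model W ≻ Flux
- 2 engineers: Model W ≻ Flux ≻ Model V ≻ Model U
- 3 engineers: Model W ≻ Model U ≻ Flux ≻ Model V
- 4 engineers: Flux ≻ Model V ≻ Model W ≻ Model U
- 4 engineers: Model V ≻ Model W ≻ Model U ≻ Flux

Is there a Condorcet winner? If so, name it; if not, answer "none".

none

Head-to-head results (17 engineers):
Model V vs Flux: Flux wins 11–6.
Model V vs Model W: Model V wins 10–7.
Model V vs Model U: Model V wins 10–7.
Flux vs Model W: Model W wins 11–6.
Flux–Model U: Model U 9–8.
Model W–Model U: Model W 15–2.
No design is unbeaten: Model V loses to Flux; Flux loses to Model W; Model W loses to Model V; Model U loses to Model V. In particular Model V > Model W > Flux > Model V is a majority cycle — no Condorcet winner exists.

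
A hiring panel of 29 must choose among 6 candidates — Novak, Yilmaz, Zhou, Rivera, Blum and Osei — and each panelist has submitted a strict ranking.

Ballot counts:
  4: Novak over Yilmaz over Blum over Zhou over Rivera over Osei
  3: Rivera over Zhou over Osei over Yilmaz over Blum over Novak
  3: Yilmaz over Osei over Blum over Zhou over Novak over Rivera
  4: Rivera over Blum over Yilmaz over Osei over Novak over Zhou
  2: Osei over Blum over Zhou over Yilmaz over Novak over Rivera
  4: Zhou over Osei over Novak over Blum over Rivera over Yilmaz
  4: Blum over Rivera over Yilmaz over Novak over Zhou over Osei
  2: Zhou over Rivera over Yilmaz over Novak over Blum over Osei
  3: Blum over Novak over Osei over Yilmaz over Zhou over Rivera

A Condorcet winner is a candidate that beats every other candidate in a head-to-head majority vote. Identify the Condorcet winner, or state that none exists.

Blum

Pairwise majorities:
Novak vs Yilmaz: Novak is ranked higher on 4+4+3 = 11 ballots, Yilmaz on 18. Yilmaz wins 18–11.
Novak vs Zhou: 15 to 14, Novak.
Novak vs Rivera: Novak preferred on 4+3+2+4+3 = 16 ballots; Novak wins 16–13.
Novak vs Blum: 10 to 19, Blum.
Novak vs Osei: 4+4+2+3 = 13 for Novak, 16 for Osei — Osei by 16–13.
Yilmaz vs Zhou: Yilmaz preferred on 4+3+4+4+3 = 18 ballots; Yilmaz wins 18–11.
Yilmaz vs Rivera: 12 to 17, Rivera.
Yilmaz vs Blum: 4+3+3+2 = 12 for Yilmaz, 17 for Blum — Blum by 17–12.
Yilmaz vs Osei: Yilmaz preferred on 4+3+4+4+2 = 17 ballots; Yilmaz wins 17–12.
Zhou vs Rivera: 4+3+2+4+2+3 = 18 for Zhou, 11 for Rivera — Zhou by 18–11.
Zhou vs Blum: Zhou preferred on 3+4+2 = 9 ballots; Blum wins 20–9.
Zhou vs Osei: 17 to 12, Zhou.
Rivera vs Blum: Rivera preferred on 3+4+2 = 9 ballots; Blum wins 20–9.
Rivera vs Osei: Rivera preferred on 4+3+4+4+2 = 17 ballots; Rivera wins 17–12.
Blum vs Osei: Blum preferred on 4+4+4+2+3 = 17 ballots; Blum wins 17–12.
Blum beats each of Novak, Yilmaz, Zhou, Rivera, Osei — Blum is the Condorcet winner.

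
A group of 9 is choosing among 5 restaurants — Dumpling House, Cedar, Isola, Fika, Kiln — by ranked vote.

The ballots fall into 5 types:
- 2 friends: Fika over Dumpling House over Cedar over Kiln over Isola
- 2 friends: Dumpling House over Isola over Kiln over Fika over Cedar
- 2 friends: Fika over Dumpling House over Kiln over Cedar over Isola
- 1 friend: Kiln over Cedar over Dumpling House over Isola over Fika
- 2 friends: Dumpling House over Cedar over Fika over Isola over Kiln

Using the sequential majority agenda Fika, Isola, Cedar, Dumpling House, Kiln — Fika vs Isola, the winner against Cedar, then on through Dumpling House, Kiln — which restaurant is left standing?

Dumpling House

Round 1: Fika vs Isola — 6–3, Fika advances.
Round 2: Fika vs Cedar — 6–3, Fika advances.
Round 3: Fika vs Dumpling House — 4–5, Dumpling House advances.
Round 4: Dumpling House vs Kiln — 8–1, Dumpling House advances.
Dumpling House survives the agenda.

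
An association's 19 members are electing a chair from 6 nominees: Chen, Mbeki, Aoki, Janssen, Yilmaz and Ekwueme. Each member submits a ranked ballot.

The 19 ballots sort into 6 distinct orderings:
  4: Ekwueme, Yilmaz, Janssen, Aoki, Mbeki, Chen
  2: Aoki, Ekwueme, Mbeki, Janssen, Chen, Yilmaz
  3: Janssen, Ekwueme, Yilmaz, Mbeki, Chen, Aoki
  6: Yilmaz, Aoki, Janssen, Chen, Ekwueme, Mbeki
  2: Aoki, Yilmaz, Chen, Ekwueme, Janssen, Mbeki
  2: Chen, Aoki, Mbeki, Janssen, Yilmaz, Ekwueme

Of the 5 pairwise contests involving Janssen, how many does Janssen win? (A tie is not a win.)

Janssen against each rival (19 voters):
Janssen vs Chen: Janssen is ranked higher on 4+2+3+6 = 15 ballots, Chen on 4. Janssen wins 15–4.
Janssen vs Mbeki: 15 to 4, Janssen.
Janssen vs Aoki: Janssen preferred on 4+3 = 7 ballots; Aoki wins 12–7.
Janssen–Yilmaz: Yilmaz 12–7.
Janssen vs Ekwueme: 11 to 8, Janssen.
Janssen beats Chen, Mbeki, Ekwueme; loses to Aoki, Yilmaz — 3 pairwise wins.

3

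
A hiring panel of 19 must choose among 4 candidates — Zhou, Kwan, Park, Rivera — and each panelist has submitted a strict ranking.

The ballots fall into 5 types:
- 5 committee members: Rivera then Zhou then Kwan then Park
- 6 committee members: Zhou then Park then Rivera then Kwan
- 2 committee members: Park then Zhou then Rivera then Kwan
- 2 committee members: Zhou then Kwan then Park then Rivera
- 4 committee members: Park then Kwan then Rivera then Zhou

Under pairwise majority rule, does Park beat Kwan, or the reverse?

Ballots ranking Park above Kwan: 6 + 2 + 4 = 12.
Ballots ranking Kwan above Park: 19 − 12 = 7.
Park wins the head-to-head 12–7.

Park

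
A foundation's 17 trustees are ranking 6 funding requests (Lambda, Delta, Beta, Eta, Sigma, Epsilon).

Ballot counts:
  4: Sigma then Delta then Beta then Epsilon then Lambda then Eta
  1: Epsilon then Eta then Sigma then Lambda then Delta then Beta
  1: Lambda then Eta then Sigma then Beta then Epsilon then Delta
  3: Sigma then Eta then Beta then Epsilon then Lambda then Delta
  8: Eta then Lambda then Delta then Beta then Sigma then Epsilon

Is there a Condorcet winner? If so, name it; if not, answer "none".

Eta

Check each pair by majority over 17 ballots:
Lambda vs Delta: Lambda is ranked higher on 1+1+3+8 = 13 ballots, Delta on 4. Lambda wins 13–4.
Lambda vs Beta: Lambda preferred on 1+1+8 = 10 ballots; Lambda wins 10–7.
Lambda vs Eta: 5 to 12, Eta.
Lambda vs Sigma: 9 to 8, Lambda.
Lambda vs Epsilon: 1+8 = 9 for Lambda, 8 for Epsilon — Lambda by 9–8.
Delta vs Beta: 13 to 4, Delta.
Delta vs Eta: 4 for Delta, 13 for Eta — Eta by 13–4.
Delta vs Sigma: Delta is ranked higher on 8 ballots, Sigma on 9. Sigma wins 9–8.
Delta vs Epsilon: 4+8 = 12 for Delta, 5 for Epsilon — Delta by 12–5.
Beta vs Eta: 4 to 13, Eta.
Beta vs Sigma: 8 for Beta, 9 for Sigma — Sigma by 9–8.
Beta vs Epsilon: 16 to 1, Beta.
Eta vs Sigma: Eta is ranked higher on 1+1+8 = 10 ballots, Sigma on 7. Eta wins 10–7.
Eta vs Epsilon: Eta preferred on 1+3+8 = 12 ballots; Eta wins 12–5.
Sigma vs Epsilon: 4+1+3+8 = 16 for Sigma, 1 for Epsilon — Sigma by 16–1.
Eta wins every pairwise contest, so Eta is the Condorcet winner.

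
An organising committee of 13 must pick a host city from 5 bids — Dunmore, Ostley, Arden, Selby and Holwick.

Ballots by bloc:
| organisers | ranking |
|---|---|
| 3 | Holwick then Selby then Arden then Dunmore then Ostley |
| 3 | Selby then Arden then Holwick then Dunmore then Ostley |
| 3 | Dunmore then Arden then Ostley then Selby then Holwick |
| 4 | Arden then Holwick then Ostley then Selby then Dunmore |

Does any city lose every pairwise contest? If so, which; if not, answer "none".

Pairwise majorities:
Dunmore vs Ostley: Dunmore is ranked higher on 3+3+3 = 9 ballots, Ostley on 4. Dunmore wins 9–4.
Dunmore vs Arden: 3 for Dunmore, 10 for Arden — Arden by 10–3.
Dunmore vs Selby: Selby wins 10–3.
Dunmore vs Holwick: Holwick, 10–3.
Ostley vs Arden: Arden wins 13–0.
Ostley vs Selby: Ostley, 7–6.
Ostley vs Holwick: 3 for Ostley, 10 for Holwick — Holwick by 10–3.
Arden vs Selby: 7 to 6, Arden.
Arden–Holwick: Arden 10–3.
Selby vs Holwick: 3+3 = 6 for Selby, 7 for Holwick — Holwick by 7–6.
Every city wins at least one matchup (Dunmore beats Ostley; Ostley beats Selby; Arden beats Dunmore; Selby beats Dunmore; Holwick beats Dunmore), so there is no Condorcet loser.

none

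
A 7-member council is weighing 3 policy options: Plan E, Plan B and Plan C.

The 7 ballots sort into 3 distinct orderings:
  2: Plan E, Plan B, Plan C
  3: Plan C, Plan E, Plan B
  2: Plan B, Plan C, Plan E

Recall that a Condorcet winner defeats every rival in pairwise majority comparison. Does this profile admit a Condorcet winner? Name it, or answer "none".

none

Head-to-head results (7 council members):
Plan E vs Plan B: Plan E preferred on 2+3 = 5 ballots; Plan E wins 5–2.
Plan E vs Plan C: Plan C, 5–2.
Plan B vs Plan C: Plan B is ranked higher on 2+2 = 4 ballots, Plan C on 3. Plan B wins 4–3.
No option is unbeaten: Plan E loses to Plan C; Plan B loses to Plan E; Plan C loses to Plan B. In particular Plan E beats Plan B beats Plan C beats Plan E is a majority cycle — no Condorcet winner exists.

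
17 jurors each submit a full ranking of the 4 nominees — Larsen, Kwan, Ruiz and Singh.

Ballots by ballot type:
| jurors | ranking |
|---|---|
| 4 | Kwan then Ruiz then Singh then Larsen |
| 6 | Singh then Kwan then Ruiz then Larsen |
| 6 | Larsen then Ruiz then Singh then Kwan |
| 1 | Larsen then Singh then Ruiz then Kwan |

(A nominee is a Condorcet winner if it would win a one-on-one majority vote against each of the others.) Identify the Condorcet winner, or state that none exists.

Check each pair by majority over 17 ballots:
Larsen vs Kwan: Kwan wins 10–7.
Larsen vs Ruiz: Ruiz wins 10–7.
Larsen vs Singh: Singh, 10–7.
Kwan–Ruiz: Kwan 10–7.
Kwan vs Singh: Singh wins 13–4.
Ruiz vs Singh: Ruiz wins 10–7.
No nominee is unbeaten: Larsen loses to Kwan; Kwan loses to Singh; Ruiz loses to Kwan; Singh loses to Ruiz. In particular Kwan > Ruiz > Singh > Kwan is a majority cycle — no Condorcet winner exists.

none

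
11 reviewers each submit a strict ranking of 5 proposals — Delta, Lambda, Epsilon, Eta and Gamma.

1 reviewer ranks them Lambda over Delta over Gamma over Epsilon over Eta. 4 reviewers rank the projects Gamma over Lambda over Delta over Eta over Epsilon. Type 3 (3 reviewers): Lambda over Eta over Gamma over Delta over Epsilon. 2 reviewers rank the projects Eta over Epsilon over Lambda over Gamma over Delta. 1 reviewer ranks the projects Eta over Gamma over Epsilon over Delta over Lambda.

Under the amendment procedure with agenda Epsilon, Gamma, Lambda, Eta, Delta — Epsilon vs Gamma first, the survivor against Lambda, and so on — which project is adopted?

Round 1: Epsilon vs Gamma — 2–9, Gamma advances.
Round 2: Gamma vs Lambda — 5–6, Lambda advances.
Round 3: Lambda vs Eta — 8–3, Lambda advances.
Round 4: Lambda vs Delta — 10–1, Lambda advances.
The agenda winner is Lambda.

Lambda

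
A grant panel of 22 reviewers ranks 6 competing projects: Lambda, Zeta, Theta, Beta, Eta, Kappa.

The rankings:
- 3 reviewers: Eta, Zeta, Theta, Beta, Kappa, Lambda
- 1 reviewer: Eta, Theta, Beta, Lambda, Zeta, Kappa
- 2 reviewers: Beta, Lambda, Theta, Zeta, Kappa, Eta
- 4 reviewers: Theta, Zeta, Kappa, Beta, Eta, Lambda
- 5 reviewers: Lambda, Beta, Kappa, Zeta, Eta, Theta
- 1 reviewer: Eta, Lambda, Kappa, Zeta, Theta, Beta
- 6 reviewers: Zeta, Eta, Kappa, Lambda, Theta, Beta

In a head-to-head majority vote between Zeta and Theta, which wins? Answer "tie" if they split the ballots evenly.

Ballots ranking Zeta above Theta: 3 + 5 + 1 + 6 = 15.
Ballots ranking Theta above Zeta: 22 − 15 = 7.
Zeta wins the head-to-head 15–7.

Zeta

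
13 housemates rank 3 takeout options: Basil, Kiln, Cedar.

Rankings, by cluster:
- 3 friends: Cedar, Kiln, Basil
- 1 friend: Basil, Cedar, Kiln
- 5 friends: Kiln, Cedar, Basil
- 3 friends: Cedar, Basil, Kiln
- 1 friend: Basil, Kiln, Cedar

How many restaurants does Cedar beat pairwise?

2

Cedar against each rival (13 friends):
Cedar vs Basil: Cedar preferred on 3+5+3 = 11 ballots; Cedar wins 11–2.
Cedar vs Kiln: 3+1+3 = 7 for Cedar, 6 for Kiln — Cedar by 7–6.
Cedar beats Basil, Kiln — 2 pairwise wins.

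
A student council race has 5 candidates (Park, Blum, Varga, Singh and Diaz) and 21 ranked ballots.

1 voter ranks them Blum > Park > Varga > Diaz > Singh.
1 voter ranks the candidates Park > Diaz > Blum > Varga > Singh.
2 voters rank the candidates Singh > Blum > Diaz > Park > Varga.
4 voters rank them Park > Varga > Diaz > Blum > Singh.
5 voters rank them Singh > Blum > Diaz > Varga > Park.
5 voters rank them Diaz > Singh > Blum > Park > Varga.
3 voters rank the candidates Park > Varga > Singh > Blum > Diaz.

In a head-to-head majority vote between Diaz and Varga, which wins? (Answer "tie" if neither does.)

Ballots ranking Diaz above Varga: 1 + 2 + 5 + 5 = 13.
Ballots ranking Varga above Diaz: 21 − 13 = 8.
Diaz wins the head-to-head 13–8.

Diaz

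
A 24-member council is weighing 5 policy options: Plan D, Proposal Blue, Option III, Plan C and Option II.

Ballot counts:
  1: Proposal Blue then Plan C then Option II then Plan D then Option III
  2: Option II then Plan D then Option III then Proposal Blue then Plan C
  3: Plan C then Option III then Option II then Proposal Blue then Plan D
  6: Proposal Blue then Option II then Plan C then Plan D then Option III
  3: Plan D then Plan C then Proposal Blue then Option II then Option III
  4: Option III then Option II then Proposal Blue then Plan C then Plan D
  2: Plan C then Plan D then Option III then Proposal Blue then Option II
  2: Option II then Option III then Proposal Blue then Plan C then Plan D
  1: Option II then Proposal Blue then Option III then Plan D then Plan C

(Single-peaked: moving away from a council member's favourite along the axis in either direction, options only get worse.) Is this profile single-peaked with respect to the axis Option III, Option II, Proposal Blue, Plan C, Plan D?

no

Axis positions: Option III=1, Option II=2, Proposal Blue=3, Plan C=4, Plan D=5.
Cluster 1 (peak Proposal Blue at position 3): ranking walks positions 3-4-2-5-1, expanding outward from the peak — single-peaked.
Cluster 2: ranking walks positions 2-5-1-3-4; Plan D is ranked above Proposal Blue even though Proposal Blue lies between Plan D and the peak Option II on the axis — preferences dip and rise again. Not single-peaked.
Cluster 3: ranking walks positions 4-1-2-3-5; Option III is ranked above Proposal Blue even though Proposal Blue lies between Option III and the peak Plan C on the axis — preferences dip and rise again. Not single-peaked.
Cluster 4 (peak Proposal Blue at position 3): ranking walks positions 3-2-4-5-1, expanding outward from the peak — single-peaked.
Cluster 5 (peak Plan D at position 5): ranking walks positions 5-4-3-2-1, expanding outward from the peak — single-peaked.
Cluster 6 (peak Option III at position 1): ranking walks positions 1-2-3-4-5, expanding outward from the peak — single-peaked.
Cluster 7: ranking walks positions 4-5-1-3-2; Option III is ranked above Proposal Blue even though Proposal Blue lies between Option III and the peak Plan C on the axis — preferences dip and rise again. Not single-peaked.
Cluster 8 (peak Option II at position 2): ranking walks positions 2-1-3-4-5, expanding outward from the peak — single-peaked.
Cluster 9: ranking walks positions 2-3-1-5-4; Plan D is ranked above Plan C even though Plan C lies between Plan D and the peak Option II on the axis — preferences dip and rise again. Not single-peaked.
Cluster 2 violates single-peakedness, so the profile is not single-peaked on this axis.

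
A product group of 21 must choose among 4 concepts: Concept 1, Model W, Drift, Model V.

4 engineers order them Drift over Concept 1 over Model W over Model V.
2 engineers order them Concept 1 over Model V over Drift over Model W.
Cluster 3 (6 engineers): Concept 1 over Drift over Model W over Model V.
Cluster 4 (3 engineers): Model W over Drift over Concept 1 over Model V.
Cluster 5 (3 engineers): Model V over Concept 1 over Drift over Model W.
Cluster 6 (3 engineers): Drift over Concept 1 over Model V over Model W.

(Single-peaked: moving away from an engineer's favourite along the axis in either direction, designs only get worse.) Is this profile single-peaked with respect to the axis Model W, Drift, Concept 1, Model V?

Axis positions: Model W=1, Drift=2, Concept 1=3, Model V=4.
Cluster 1 (peak Drift at position 2): ranking walks positions 2-3-1-4, expanding outward from the peak — single-peaked.
Cluster 2 (peak Concept 1 at position 3): ranking walks positions 3-4-2-1, expanding outward from the peak — single-peaked.
Cluster 3 (peak Concept 1 at position 3): ranking walks positions 3-2-1-4, expanding outward from the peak — single-peaked.
Cluster 4 (peak Model W at position 1): ranking walks positions 1-2-3-4, expanding outward from the peak — single-peaked.
Cluster 5 (peak Model V at position 4): ranking walks positions 4-3-2-1, expanding outward from the peak — single-peaked.
Cluster 6 (peak Drift at position 2): ranking walks positions 2-3-4-1, expanding outward from the peak — single-peaked.
Every ranking is single-peaked on this axis.

yes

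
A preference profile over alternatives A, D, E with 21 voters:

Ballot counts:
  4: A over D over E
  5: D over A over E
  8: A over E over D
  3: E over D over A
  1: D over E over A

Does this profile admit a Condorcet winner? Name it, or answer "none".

A

Pairwise majorities:
A vs D: A is ranked higher on 4+8 = 12 ballots, D on 9. A wins 12–9.
A vs E: 17 to 4, A.
D vs E: 10 to 11, E.
A defeats every rival head-to-head and is the Condorcet winner.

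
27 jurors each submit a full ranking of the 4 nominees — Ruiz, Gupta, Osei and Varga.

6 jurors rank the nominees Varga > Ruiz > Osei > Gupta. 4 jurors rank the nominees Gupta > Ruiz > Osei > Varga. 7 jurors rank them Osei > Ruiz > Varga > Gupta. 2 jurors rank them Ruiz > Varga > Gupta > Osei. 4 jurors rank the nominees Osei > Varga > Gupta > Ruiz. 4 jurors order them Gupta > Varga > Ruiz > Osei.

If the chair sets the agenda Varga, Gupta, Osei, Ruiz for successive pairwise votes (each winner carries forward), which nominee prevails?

Round 1: Varga vs Gupta — 19–8, Varga advances.
Round 2: Varga vs Osei — 12–15, Osei advances.
Round 3: Osei vs Ruiz — 11–16, Ruiz advances.
Ruiz survives the agenda.

Ruiz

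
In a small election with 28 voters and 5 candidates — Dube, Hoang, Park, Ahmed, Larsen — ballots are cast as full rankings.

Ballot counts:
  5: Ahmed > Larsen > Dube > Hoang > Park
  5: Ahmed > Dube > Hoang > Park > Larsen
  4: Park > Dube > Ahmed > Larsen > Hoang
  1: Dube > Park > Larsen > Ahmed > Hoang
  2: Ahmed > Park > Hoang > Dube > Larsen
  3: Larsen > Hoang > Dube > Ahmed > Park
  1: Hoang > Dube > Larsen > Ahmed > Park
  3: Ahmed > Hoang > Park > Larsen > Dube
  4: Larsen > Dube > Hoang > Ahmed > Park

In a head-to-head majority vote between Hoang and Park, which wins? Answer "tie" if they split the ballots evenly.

Hoang

Ballots ranking Hoang above Park: 5 + 5 + 3 + 1 + 3 + 4 = 21.
Ballots ranking Park above Hoang: 28 − 21 = 7.
Hoang wins the head-to-head 21–7.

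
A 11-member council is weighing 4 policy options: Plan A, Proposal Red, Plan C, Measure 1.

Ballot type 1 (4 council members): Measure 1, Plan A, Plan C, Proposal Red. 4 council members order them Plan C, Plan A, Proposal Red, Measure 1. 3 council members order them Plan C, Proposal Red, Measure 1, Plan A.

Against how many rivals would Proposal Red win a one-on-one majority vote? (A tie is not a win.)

Proposal Red against each rival (11 council members):
Proposal Red vs Plan A: Plan A wins 8–3.
Proposal Red vs Plan C: Plan C wins 11–0.
Proposal Red vs Measure 1: 7 to 4, Proposal Red.
Proposal Red beats Measure 1; loses to Plan A, Plan C — 1 pairwise win.

1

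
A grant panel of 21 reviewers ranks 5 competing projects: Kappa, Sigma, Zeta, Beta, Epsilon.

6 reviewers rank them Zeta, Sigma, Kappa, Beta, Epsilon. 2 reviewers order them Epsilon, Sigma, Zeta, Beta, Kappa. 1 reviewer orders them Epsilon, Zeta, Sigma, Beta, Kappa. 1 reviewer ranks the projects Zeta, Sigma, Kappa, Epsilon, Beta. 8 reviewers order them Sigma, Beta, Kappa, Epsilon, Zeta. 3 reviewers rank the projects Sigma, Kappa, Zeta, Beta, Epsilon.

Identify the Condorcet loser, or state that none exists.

Head-to-head results (21 reviewers):
Kappa vs Sigma: Kappa is ranked higher on 0 ballots, Sigma on 21. Sigma wins 21–0.
Kappa–Zeta: Kappa 11–10.
Kappa vs Beta: 10 to 11, Beta.
Kappa vs Epsilon: Kappa, 18–3.
Sigma vs Zeta: Sigma is ranked higher on 2+8+3 = 13 ballots, Zeta on 8. Sigma wins 13–8.
Sigma vs Beta: 21 to 0, Sigma.
Sigma vs Epsilon: Sigma wins 18–3.
Zeta–Beta: Zeta 13–8.
Zeta vs Epsilon: Zeta is ranked higher on 6+1+3 = 10 ballots, Epsilon on 11. Epsilon wins 11–10.
Beta–Epsilon: Beta 17–4.
No project is winless: Kappa beats Zeta; Sigma beats Kappa; Zeta beats Beta; Beta beats Kappa; Epsilon beats Zeta. There is no Condorcet loser.

none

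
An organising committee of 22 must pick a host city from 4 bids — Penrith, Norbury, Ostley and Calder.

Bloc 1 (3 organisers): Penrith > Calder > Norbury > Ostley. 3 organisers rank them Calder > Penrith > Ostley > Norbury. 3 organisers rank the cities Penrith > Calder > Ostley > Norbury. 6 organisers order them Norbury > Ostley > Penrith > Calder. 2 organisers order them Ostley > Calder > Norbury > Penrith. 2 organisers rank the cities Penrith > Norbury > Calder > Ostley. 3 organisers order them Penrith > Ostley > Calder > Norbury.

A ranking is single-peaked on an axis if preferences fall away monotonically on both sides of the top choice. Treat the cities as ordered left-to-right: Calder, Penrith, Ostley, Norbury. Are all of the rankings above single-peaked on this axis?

Axis positions: Calder=1, Penrith=2, Ostley=3, Norbury=4.
Bloc 1: ranking walks positions 2-1-4-3; Norbury is ranked above Ostley even though Ostley lies between Norbury and the peak Penrith on the axis — preferences dip and rise again. Not single-peaked.
Bloc 2 (peak Calder at position 1): ranking walks positions 1-2-3-4, expanding outward from the peak — single-peaked.
Bloc 3 (peak Penrith at position 2): ranking walks positions 2-1-3-4, expanding outward from the peak — single-peaked.
Bloc 4 (peak Norbury at position 4): ranking walks positions 4-3-2-1, expanding outward from the peak — single-peaked.
Bloc 5: ranking walks positions 3-1-4-2; Calder is ranked above Penrith even though Penrith lies between Calder and the peak Ostley on the axis — preferences dip and rise again. Not single-peaked.
Bloc 6: ranking walks positions 2-4-1-3; Norbury is ranked above Ostley even though Ostley lies between Norbury and the peak Penrith on the axis — preferences dip and rise again. Not single-peaked.
Bloc 7 (peak Penrith at position 2): ranking walks positions 2-3-1-4, expanding outward from the peak — single-peaked.
Bloc 1 violates single-peakedness, so the profile is not single-peaked on this axis.

no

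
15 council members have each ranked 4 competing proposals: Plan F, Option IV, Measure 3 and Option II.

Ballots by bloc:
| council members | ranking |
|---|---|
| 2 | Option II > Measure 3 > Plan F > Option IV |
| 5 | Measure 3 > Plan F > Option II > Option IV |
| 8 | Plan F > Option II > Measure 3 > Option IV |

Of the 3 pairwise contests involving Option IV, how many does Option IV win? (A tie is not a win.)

0

Option IV against each rival (15 council members):
Option IV vs Plan F: Plan F, 15–0.
Option IV–Measure 3: Measure 3 15–0.
Option IV–Option II: Option II 15–0.
Option IV beats no one; loses to Plan F, Measure 3, Option II — 0 pairwise wins.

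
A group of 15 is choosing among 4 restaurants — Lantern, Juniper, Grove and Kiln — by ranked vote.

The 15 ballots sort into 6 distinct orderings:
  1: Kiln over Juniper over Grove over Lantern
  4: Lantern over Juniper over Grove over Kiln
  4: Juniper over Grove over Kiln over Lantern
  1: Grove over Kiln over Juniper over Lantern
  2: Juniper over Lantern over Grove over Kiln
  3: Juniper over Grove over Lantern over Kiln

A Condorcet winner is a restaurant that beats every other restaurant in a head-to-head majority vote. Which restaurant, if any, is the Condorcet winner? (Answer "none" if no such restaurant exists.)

Check each pair by majority over 15 ballots:
Lantern vs Juniper: Juniper wins 11–4.
Lantern vs Grove: Grove wins 9–6.
Lantern vs Kiln: Lantern, 9–6.
Juniper vs Grove: Juniper, 14–1.
Juniper vs Kiln: Juniper, 13–2.
Grove vs Kiln: Grove wins 14–1.
Juniper defeats every rival head-to-head and is the Condorcet winner.

Juniper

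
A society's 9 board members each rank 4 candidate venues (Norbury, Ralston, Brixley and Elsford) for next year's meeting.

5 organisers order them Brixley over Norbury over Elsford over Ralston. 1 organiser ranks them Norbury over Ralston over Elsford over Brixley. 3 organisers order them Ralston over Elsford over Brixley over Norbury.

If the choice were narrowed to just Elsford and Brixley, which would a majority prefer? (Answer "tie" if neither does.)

Brixley

Ballots ranking Elsford above Brixley: 1 + 3 = 4.
Ballots ranking Brixley above Elsford: 9 − 4 = 5.
Brixley wins the head-to-head 5–4.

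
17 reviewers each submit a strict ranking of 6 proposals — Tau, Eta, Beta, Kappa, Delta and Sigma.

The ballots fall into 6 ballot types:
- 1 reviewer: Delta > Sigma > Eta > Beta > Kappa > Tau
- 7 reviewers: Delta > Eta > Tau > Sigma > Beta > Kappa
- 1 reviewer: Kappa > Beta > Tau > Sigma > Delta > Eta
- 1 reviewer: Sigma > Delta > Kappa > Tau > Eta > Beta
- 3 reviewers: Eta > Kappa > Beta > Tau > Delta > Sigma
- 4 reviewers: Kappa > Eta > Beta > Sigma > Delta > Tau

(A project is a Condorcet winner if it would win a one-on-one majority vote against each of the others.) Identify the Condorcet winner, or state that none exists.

Pairwise majorities:
Tau–Eta: Eta 15–2.
Tau vs Beta: Tau preferred on 7+1 = 8 ballots; Beta wins 9–8.
Tau vs Kappa: Kappa, 10–7.
Tau vs Delta: Tau preferred on 1+3 = 4 ballots; Delta wins 13–4.
Tau vs Sigma: Tau, 11–6.
Eta–Beta: Eta 16–1.
Eta–Kappa: Eta 11–6.
Eta vs Delta: Delta wins 10–7.
Eta vs Sigma: Eta wins 14–3.
Beta vs Kappa: Beta preferred on 1+7 = 8 ballots; Kappa wins 9–8.
Beta vs Delta: Beta preferred on 1+3+4 = 8 ballots; Delta wins 9–8.
Beta vs Sigma: Sigma wins 9–8.
Kappa vs Delta: Delta wins 9–8.
Kappa vs Sigma: 8 to 9, Sigma.
Delta vs Sigma: 11 to 6, Delta.
Delta beats each of Tau, Eta, Beta, Kappa, Sigma — Delta is the Condorcet winner.

Delta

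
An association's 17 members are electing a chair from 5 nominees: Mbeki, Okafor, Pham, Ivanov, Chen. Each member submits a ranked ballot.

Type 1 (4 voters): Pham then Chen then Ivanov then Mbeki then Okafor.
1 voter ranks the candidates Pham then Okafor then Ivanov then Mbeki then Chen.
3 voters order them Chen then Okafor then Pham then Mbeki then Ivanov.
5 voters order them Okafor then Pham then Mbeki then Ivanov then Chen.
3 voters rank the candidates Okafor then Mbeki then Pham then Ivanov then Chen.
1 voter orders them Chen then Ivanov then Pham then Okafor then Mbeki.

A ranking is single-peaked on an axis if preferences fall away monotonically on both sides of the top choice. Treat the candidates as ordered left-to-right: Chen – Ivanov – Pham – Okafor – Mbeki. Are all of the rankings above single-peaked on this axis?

Axis positions: Chen=1, Ivanov=2, Pham=3, Okafor=4, Mbeki=5.
Type 1: ranking walks positions 3-1-2-5-4; Chen is ranked above Ivanov even though Ivanov lies between Chen and the peak Pham on the axis — preferences dip and rise again. Not single-peaked.
Type 2 (peak Pham at position 3): ranking walks positions 3-4-2-5-1, expanding outward from the peak — single-peaked.
Type 3: ranking walks positions 1-4-3-5-2; Okafor is ranked above Ivanov even though Ivanov lies between Okafor and the peak Chen on the axis — preferences dip and rise again. Not single-peaked.
Type 4 (peak Okafor at position 4): ranking walks positions 4-3-5-2-1, expanding outward from the peak — single-peaked.
Type 5 (peak Okafor at position 4): ranking walks positions 4-5-3-2-1, expanding outward from the peak — single-peaked.
Type 6 (peak Chen at position 1): ranking walks positions 1-2-3-4-5, expanding outward from the peak — single-peaked.
Type 1 violates single-peakedness, so the profile is not single-peaked on this axis.

no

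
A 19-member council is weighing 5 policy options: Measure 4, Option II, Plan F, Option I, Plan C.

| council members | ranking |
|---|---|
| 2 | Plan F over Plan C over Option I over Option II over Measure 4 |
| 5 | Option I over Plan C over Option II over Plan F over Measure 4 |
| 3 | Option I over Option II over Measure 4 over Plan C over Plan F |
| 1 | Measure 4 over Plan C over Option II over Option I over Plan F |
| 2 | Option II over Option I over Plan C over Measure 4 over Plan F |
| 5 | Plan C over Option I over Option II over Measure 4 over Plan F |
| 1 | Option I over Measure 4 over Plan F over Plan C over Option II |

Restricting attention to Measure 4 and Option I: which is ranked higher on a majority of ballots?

Ballots ranking Measure 4 above Option I: 1.
Ballots ranking Option I above Measure 4: 19 − 1 = 18.
Option I wins the head-to-head 18–1.

Option I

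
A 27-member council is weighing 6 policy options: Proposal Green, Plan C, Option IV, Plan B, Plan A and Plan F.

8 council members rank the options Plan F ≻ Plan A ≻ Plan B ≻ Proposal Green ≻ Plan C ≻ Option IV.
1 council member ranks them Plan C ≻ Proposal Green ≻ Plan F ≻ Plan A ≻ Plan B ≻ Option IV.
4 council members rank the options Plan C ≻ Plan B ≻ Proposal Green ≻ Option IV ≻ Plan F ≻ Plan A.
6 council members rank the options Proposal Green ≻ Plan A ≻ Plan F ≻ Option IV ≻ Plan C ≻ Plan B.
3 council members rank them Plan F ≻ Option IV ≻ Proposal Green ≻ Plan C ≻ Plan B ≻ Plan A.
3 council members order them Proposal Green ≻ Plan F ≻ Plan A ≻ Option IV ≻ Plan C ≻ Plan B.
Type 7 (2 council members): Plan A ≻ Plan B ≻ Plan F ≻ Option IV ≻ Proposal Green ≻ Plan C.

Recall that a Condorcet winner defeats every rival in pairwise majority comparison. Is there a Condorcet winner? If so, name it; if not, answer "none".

Check each pair by majority over 27 ballots:
Proposal Green vs Plan C: Proposal Green preferred on 8+6+3+3+2 = 22 ballots; Proposal Green wins 22–5.
Proposal Green vs Option IV: 22 to 5, Proposal Green.
Proposal Green vs Plan B: Proposal Green is ranked higher on 1+6+3+3 = 13 ballots, Plan B on 14. Plan B wins 14–13.
Proposal Green vs Plan A: 17 to 10, Proposal Green.
Proposal Green vs Plan F: Proposal Green preferred on 1+4+6+3 = 14 ballots; Proposal Green wins 14–13.
Plan C vs Option IV: Plan C preferred on 8+1+4 = 13 ballots; Option IV wins 14–13.
Plan C vs Plan B: 1+4+6+3+3 = 17 for Plan C, 10 for Plan B — Plan C by 17–10.
Plan C vs Plan A: Plan C preferred on 1+4+3 = 8 ballots; Plan A wins 19–8.
Plan C vs Plan F: Plan C preferred on 1+4 = 5 ballots; Plan F wins 22–5.
Option IV vs Plan B: 12 to 15, Plan B.
Option IV vs Plan A: Option IV preferred on 4+3 = 7 ballots; Plan A wins 20–7.
Option IV vs Plan F: Option IV is ranked higher on 4 ballots, Plan F on 23. Plan F wins 23–4.
Plan B vs Plan A: 7 to 20, Plan A.
Plan B vs Plan F: Plan B preferred on 4+2 = 6 ballots; Plan F wins 21–6.
Plan A vs Plan F: Plan A preferred on 6+2 = 8 ballots; Plan F wins 19–8.
Each option drops at least one matchup (Proposal Green loses to Plan B; Plan C loses to Proposal Green; Option IV loses to Proposal Green; Plan B loses to Plan C; Plan A loses to Proposal Green; Plan F loses to Proposal Green); the cycle Proposal Green beats Plan C beats Plan B beats Proposal Green rules out a Condorcet winner.

none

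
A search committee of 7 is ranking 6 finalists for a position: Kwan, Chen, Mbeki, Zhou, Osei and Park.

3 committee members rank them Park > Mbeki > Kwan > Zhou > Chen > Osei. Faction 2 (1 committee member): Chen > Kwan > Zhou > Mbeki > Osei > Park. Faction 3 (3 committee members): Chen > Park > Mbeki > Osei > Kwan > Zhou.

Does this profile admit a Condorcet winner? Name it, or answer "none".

Chen

Head-to-head results (7 committee members):
Kwan vs Chen: Chen wins 4–3.
Kwan–Mbeki: Mbeki 6–1.
Kwan vs Zhou: Kwan wins 7–0.
Kwan vs Osei: Kwan wins 4–3.
Kwan vs Park: Park, 6–1.
Chen vs Mbeki: Chen, 4–3.
Chen–Zhou: Chen 4–3.
Chen–Osei: Chen 7–0.
Chen vs Park: Chen, 4–3.
Mbeki–Zhou: Mbeki 6–1.
Mbeki–Osei: Mbeki 7–0.
Mbeki vs Park: Park, 6–1.
Zhou–Osei: Zhou 4–3.
Zhou vs Park: Park wins 6–1.
Osei vs Park: Park wins 6–1.
Only Chen has no losses; Chen is the Condorcet winner.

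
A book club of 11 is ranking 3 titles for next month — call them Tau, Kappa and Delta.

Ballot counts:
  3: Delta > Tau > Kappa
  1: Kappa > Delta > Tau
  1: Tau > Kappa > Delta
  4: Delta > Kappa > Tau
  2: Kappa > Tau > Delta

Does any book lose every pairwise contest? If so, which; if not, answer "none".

Pairwise majorities:
Tau vs Kappa: 3+1 = 4 for Tau, 7 for Kappa — Kappa by 7–4.
Tau vs Delta: 3 to 8, Delta.
Kappa vs Delta: 1+1+2 = 4 for Kappa, 7 for Delta — Delta by 7–4.
Tau is beaten in every head-to-head and is the Condorcet loser.

Tau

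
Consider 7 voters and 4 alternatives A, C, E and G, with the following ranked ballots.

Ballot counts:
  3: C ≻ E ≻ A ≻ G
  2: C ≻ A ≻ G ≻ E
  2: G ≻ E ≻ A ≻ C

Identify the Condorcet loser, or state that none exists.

Head-to-head results (7 voters):
A vs C: C wins 5–2.
A vs E: A preferred on 2 ballots; E wins 5–2.
A vs G: A is ranked higher on 3+2 = 5 ballots, G on 2. A wins 5–2.
C vs E: C wins 5–2.
C vs G: C, 5–2.
E vs G: 3 to 4, G.
Every alternative wins at least one matchup (A beats G; C beats A; E beats A; G beats E), so there is no Condorcet loser.

none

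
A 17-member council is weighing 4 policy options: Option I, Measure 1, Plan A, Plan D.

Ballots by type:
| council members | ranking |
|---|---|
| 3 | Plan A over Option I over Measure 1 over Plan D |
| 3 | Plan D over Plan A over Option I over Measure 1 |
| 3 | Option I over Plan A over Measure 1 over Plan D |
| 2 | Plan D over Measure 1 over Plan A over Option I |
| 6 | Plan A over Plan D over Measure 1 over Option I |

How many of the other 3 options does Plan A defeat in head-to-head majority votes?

3

Plan A against each rival (17 council members):
Plan A vs Option I: Plan A wins 14–3.
Plan A vs Measure 1: 3+3+3+6 = 15 for Plan A, 2 for Measure 1 — Plan A by 15–2.
Plan A vs Plan D: 3+3+6 = 12 for Plan A, 5 for Plan D — Plan A by 12–5.
Plan A beats Option I, Measure 1, Plan D — 3 pairwise wins.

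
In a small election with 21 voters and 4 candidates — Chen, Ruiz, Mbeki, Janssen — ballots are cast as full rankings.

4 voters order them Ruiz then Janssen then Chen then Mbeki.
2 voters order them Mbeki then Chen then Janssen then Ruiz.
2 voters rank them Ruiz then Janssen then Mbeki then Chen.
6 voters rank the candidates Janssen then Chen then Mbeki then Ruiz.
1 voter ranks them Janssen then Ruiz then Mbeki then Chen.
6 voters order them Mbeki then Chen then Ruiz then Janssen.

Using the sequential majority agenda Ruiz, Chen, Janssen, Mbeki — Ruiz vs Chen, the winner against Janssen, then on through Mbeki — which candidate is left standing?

Janssen

Round 1: Ruiz vs Chen — 7–14, Chen advances.
Round 2: Chen vs Janssen — 8–13, Janssen advances.
Round 3: Janssen vs Mbeki — 13–8, Janssen advances.
The agenda winner is Janssen.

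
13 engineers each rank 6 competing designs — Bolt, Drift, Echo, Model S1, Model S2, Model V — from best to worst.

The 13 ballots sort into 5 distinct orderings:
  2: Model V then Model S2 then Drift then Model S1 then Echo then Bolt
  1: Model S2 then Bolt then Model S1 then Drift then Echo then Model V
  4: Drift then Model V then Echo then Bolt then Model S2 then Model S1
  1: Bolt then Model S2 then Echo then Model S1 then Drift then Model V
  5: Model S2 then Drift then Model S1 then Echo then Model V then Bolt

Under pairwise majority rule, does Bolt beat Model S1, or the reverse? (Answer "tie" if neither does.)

Ballots ranking Bolt above Model S1: 1 + 4 + 1 = 6.
Ballots ranking Model S1 above Bolt: 13 − 6 = 7.
Model S1 wins the head-to-head 7–6.

Model S1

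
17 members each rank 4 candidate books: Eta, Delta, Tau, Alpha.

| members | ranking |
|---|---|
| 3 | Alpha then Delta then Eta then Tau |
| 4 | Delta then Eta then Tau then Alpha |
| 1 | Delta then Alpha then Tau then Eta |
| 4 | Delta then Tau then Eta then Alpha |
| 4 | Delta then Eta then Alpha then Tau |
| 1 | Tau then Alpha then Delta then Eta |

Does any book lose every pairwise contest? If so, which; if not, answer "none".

Head-to-head results (17 members):
Eta vs Delta: Delta, 17–0.
Eta vs Tau: Eta preferred on 3+4+4 = 11 ballots; Eta wins 11–6.
Eta–Alpha: Eta 12–5.
Delta vs Tau: 16 to 1, Delta.
Delta vs Alpha: Delta, 13–4.
Tau vs Alpha: Tau, 9–8.
Alpha is beaten in every head-to-head and is the Condorcet loser.

Alpha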